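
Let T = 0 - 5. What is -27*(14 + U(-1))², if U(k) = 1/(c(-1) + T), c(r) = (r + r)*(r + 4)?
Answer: -632043/121 ≈ -5223.5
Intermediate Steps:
T = -5
c(r) = 2*r*(4 + r) (c(r) = (2*r)*(4 + r) = 2*r*(4 + r))
U(k) = -1/11 (U(k) = 1/(2*(-1)*(4 - 1) - 5) = 1/(2*(-1)*3 - 5) = 1/(-6 - 5) = 1/(-11) = -1/11)
-27*(14 + U(-1))² = -27*(14 - 1/11)² = -27*(153/11)² = -27*23409/121 = -632043/121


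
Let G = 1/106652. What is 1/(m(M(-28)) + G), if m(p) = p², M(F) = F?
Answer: 106652/83615169 ≈ 0.0012755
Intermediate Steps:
G = 1/106652 ≈ 9.3763e-6
1/(m(M(-28)) + G) = 1/((-28)² + 1/106652) = 1/(784 + 1/106652) = 1/(83615169/106652) = 106652/83615169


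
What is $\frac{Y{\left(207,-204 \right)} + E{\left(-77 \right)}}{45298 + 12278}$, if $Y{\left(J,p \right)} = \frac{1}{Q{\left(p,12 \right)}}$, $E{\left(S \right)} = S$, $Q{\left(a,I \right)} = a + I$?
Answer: $- \frac{14785}{11054592} \approx -0.0013375$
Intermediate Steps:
$Q{\left(a,I \right)} = I + a$
$Y{\left(J,p \right)} = \frac{1}{12 + p}$
$\frac{Y{\left(207,-204 \right)} + E{\left(-77 \right)}}{45298 + 12278} = \frac{\frac{1}{12 - 204} - 77}{45298 + 12278} = \frac{\frac{1}{-192} - 77}{57576} = \left(- \frac{1}{192} - 77\right) \frac{1}{57576} = \left(- \frac{14785}{192}\right) \frac{1}{57576} = - \frac{14785}{11054592}$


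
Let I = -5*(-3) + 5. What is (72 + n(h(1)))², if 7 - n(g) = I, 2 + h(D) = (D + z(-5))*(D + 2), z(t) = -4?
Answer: 3481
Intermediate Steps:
h(D) = -2 + (-4 + D)*(2 + D) (h(D) = -2 + (D - 4)*(D + 2) = -2 + (-4 + D)*(2 + D))
I = 20 (I = 15 + 5 = 20)
n(g) = -13 (n(g) = 7 - 1*20 = 7 - 20 = -13)
(72 + n(h(1)))² = (72 - 13)² = 59² = 3481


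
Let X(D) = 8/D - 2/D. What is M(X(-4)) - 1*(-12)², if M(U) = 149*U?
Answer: -735/2 ≈ -367.50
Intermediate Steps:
X(D) = 6/D
M(X(-4)) - 1*(-12)² = 149*(6/(-4)) - 1*(-12)² = 149*(6*(-¼)) - 1*144 = 149*(-3/2) - 144 = -447/2 - 144 = -735/2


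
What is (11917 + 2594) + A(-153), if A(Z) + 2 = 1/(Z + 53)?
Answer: 1450899/100 ≈ 14509.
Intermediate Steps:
A(Z) = -2 + 1/(53 + Z) (A(Z) = -2 + 1/(Z + 53) = -2 + 1/(53 + Z))
(11917 + 2594) + A(-153) = (11917 + 2594) + (-105 - 2*(-153))/(53 - 153) = 14511 + (-105 + 306)/(-100) = 14511 - 1/100*201 = 14511 - 201/100 = 1450899/100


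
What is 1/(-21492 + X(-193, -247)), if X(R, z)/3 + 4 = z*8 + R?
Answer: -1/28011 ≈ -3.5700e-5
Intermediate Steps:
X(R, z) = -12 + 3*R + 24*z (X(R, z) = -12 + 3*(z*8 + R) = -12 + 3*(8*z + R) = -12 + 3*(R + 8*z) = -12 + (3*R + 24*z) = -12 + 3*R + 24*z)
1/(-21492 + X(-193, -247)) = 1/(-21492 + (-12 + 3*(-193) + 24*(-247))) = 1/(-21492 + (-12 - 579 - 5928)) = 1/(-21492 - 6519) = 1/(-28011) = -1/28011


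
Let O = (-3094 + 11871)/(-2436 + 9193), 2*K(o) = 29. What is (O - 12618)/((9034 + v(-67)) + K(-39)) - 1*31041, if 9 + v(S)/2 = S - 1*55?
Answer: -3686002464299/118740761 ≈ -31042.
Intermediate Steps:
v(S) = -128 + 2*S (v(S) = -18 + 2*(S - 1*55) = -18 + 2*(S - 55) = -18 + 2*(-55 + S) = -18 + (-110 + 2*S) = -128 + 2*S)
K(o) = 29/2 (K(o) = (½)*29 = 29/2)
O = 8777/6757 ≈ 1.2990
(O - 12618)/((9034 + v(-67)) + K(-39)) - 1*31041 = (8777/6757 - 12618)/((9034 + (-128 + 2*(-67))) + 29/2) - 1*31041 = -85251049/(6757*((9034 + (-128 - 134)) + 29/2)) - 31041 = -85251049/(6757*((9034 - 262) + 29/2)) - 31041 = -85251049/(6757*(8772 + 29/2)) - 31041 = -85251049/(6757*17573/2) - 31041 = -85251049/6757*2/17573 - 31041 = -170502098/118740761 - 31041 = -3686002464299/118740761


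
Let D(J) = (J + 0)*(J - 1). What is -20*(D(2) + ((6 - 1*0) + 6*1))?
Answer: -280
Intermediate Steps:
D(J) = J*(-1 + J)
-20*(D(2) + ((6 - 1*0) + 6*1)) = -20*(2*(-1 + 2) + ((6 - 1*0) + 6*1)) = -20*(2*1 + ((6 + 0) + 6)) = -20*(2 + (6 + 6)) = -20*(2 + 12) = -20*14 = -280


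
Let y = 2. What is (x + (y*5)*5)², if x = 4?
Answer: 2916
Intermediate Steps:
(x + (y*5)*5)² = (4 + (2*5)*5)² = (4 + 10*5)² = (4 + 50)² = 54² = 2916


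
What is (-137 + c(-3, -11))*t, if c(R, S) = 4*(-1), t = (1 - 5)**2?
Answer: -2256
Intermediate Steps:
t = 16 (t = (-4)**2 = 16)
c(R, S) = -4
(-137 + c(-3, -11))*t = (-137 - 4)*16 = -141*16 = -2256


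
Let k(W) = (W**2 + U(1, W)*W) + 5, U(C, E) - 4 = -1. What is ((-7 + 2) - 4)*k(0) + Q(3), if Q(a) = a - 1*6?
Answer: -48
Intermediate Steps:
Q(a) = -6 + a (Q(a) = a - 6 = -6 + a)
U(C, E) = 3 (U(C, E) = 4 - 1 = 3)
k(W) = 5 + W**2 + 3*W (k(W) = (W**2 + 3*W) + 5 = 5 + W**2 + 3*W)
((-7 + 2) - 4)*k(0) + Q(3) = ((-7 + 2) - 4)*(5 + 0**2 + 3*0) + (-6 + 3) = (-5 - 4)*(5 + 0 + 0) - 3 = -9*5 - 3 = -45 - 3 = -48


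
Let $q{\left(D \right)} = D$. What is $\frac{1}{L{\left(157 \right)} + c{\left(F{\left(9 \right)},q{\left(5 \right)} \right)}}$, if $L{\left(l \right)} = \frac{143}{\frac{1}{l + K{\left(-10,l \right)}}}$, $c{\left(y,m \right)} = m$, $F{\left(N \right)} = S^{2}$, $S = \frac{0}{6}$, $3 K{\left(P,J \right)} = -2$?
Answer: $\frac{3}{67082} \approx 4.4721 \cdot 10^{-5}$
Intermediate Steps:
$K{\left(P,J \right)} = - \frac{2}{3}$ ($K{\left(P,J \right)} = \frac{1}{3} \left(-2\right) = - \frac{2}{3}$)
$S = 0$ ($S = 0 \cdot \frac{1}{6} = 0$)
$F{\left(N \right)} = 0$ ($F{\left(N \right)} = 0^{2} = 0$)
$L{\left(l \right)} = - \frac{286}{3} + 143 l$ ($L{\left(l \right)} = \frac{143}{\frac{1}{l - \frac{2}{3}}} = \frac{143}{\frac{1}{- \frac{2}{3} + l}} = 143 \left(- \frac{2}{3} + l\right) = - \frac{286}{3} + 143 l$)
$\frac{1}{L{\left(157 \right)} + c{\left(F{\left(9 \right)},q{\left(5 \right)} \right)}} = \frac{1}{\left(- \frac{286}{3} + 143 \cdot 157\right) + 5} = \frac{1}{\left(- \frac{286}{3} + 22451\right) + 5} = \frac{1}{\frac{67067}{3} + 5} = \frac{1}{\frac{67082}{3}} = \frac{3}{67082}$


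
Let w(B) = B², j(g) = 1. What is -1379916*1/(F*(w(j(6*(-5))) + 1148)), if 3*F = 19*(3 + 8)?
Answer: -1379916/80047 ≈ -17.239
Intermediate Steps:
F = 209/3 (F = (19*(3 + 8))/3 = (19*11)/3 = (⅓)*209 = 209/3 ≈ 69.667)
-1379916*1/(F*(w(j(6*(-5))) + 1148)) = -1379916*3/(209*(1² + 1148)) = -1379916*3/(209*(1 + 1148)) = -1379916/(1149*(209/3)) = -1379916/80047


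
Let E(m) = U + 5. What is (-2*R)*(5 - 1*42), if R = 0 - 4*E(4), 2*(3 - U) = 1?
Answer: -2220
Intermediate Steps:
U = 5/2 (U = 3 - ½*1 = 3 - ½ = 5/2 ≈ 2.5000)
E(m) = 15/2 (E(m) = 5/2 + 5 = 15/2)
R = -30 (R = 0 - 4*15/2 = 0 - 30 = -30)
(-2*R)*(5 - 1*42) = (-2*(-30))*(5 - 1*42) = 60*(5 - 42) = 60*(-37) = -2220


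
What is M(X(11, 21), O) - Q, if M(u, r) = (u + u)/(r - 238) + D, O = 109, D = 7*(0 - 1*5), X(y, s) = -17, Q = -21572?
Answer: 2778307/129 ≈ 21537.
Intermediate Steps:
D = -35 (D = 7*(0 - 5) = 7*(-5) = -35)
M(u, r) = -35 + 2*u/(-238 + r) (M(u, r) = (u + u)/(r - 238) - 35 = (2*u)/(-238 + r) - 35 = 2*u/(-238 + r) - 35 = -35 + 2*u/(-238 + r))
M(X(11, 21), O) - Q = (8330 - 35*109 + 2*(-17))/(-238 + 109) - 1*(-21572) = (8330 - 3815 - 34)/(-129) + 21572 = -1/129*4481 + 21572 = -4481/129 + 21572 = 2778307/129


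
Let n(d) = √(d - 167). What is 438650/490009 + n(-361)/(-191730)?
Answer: 438650/490009 - 2*I*√33/95865 ≈ 0.89519 - 0.00011985*I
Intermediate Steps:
n(d) = √(-167 + d)
438650/490009 + n(-361)/(-191730) = 438650/490009 + √(-167 - 361)/(-191730) = 438650*(1/490009) + √(-528)*(-1/191730) = 438650/490009 + (4*I*√33)*(-1/191730) = 438650/490009 - 2*I*√33/95865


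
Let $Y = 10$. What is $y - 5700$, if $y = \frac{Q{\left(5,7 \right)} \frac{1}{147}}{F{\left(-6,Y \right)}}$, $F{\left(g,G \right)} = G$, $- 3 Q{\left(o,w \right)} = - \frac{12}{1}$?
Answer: $- \frac{4189498}{735} \approx -5700.0$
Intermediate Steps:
$Q{\left(o,w \right)} = 4$ ($Q{\left(o,w \right)} = - \frac{\left(-12\right) 1^{-1}}{3} = - \frac{\left(-12\right) 1}{3} = \left(- \frac{1}{3}\right) \left(-12\right) = 4$)
$y = \frac{2}{735}$ ($y = \frac{4 \cdot \frac{1}{147}}{10} = 4 \cdot \frac{1}{147} \cdot \frac{1}{10} = \frac{4}{147} \cdot \frac{1}{10} = \frac{2}{735} \approx 0.0027211$)
$y - 5700 = \frac{2}{735} - 5700 = - \frac{4189498}{735}$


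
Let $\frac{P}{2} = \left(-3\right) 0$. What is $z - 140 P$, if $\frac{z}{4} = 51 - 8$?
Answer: $172$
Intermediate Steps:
$P = 0$ ($P = 2 \left(\left(-3\right) 0\right) = 2 \cdot 0 = 0$)
$z = 172$ ($z = 4 \left(51 - 8\right) = 4 \cdot 43 = 172$)
$z - 140 P = 172 - 0 = 172 + 0 = 172$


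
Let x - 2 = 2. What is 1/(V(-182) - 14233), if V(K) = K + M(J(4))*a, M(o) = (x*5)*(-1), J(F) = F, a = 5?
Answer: -1/14515 ≈ -6.8894e-5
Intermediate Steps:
x = 4 (x = 2 + 2 = 4)
M(o) = -20 (M(o) = (4*5)*(-1) = 20*(-1) = -20)
V(K) = -100 + K (V(K) = K - 20*5 = K - 100 = -100 + K)
1/(V(-182) - 14233) = 1/((-100 - 182) - 14233) = 1/(-282 - 14233) = 1/(-14515) = -1/14515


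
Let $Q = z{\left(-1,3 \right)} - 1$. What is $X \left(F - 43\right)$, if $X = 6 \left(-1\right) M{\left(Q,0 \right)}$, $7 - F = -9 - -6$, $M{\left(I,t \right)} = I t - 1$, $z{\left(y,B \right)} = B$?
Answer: $-198$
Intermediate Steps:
$Q = 2$ ($Q = 3 - 1 = 2$)
$M{\left(I,t \right)} = -1 + I t$
$F = 10$ ($F = 7 - \left(-9 - -6\right) = 7 - \left(-9 + 6\right) = 7 - -3 = 7 + 3 = 10$)
$X = 6$ ($X = 6 \left(-1\right) \left(-1 + 2 \cdot 0\right) = - 6 \left(-1 + 0\right) = \left(-6\right) \left(-1\right) = 6$)
$X \left(F - 43\right) = 6 \left(10 - 43\right) = 6 \left(-33\right) = -198$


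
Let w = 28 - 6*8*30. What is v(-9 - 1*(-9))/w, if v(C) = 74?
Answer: -37/706 ≈ -0.052408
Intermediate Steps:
w = -1412 (w = 28 - 48*30 = 28 - 1440 = -1412)
v(-9 - 1*(-9))/w = 74/(-1412) = 74*(-1/1412) = -37/706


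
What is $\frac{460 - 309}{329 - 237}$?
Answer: $\frac{151}{92} \approx 1.6413$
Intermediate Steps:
$\frac{460 - 309}{329 - 237} = \frac{151}{92}$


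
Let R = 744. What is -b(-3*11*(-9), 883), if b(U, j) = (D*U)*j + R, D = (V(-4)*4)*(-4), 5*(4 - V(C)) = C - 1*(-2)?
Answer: 92308632/5 ≈ 1.8462e+7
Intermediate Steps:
V(C) = 18/5 - C/5 (V(C) = 4 - (C - 1*(-2))/5 = 4 - (C + 2)/5 = 4 - (2 + C)/5 = 4 + (-⅖ - C/5) = 18/5 - C/5)
D = -352/5 (D = ((18/5 - ⅕*(-4))*4)*(-4) = ((18/5 + ⅘)*4)*(-4) = ((22/5)*4)*(-4) = (88/5)*(-4) = -352/5 ≈ -70.400)
b(U, j) = 744 - 352*U*j/5 (b(U, j) = (-352*U/5)*j + 744 = -352*U*j/5 + 744 = 744 - 352*U*j/5)
-b(-3*11*(-9), 883) = -(744 - 352/5*-3*11*(-9)*883) = -(744 - 352/5*(-33*(-9))*883) = -(744 - 352/5*297*883) = -(744 - 92312352/5) = -1*(-92308632/5) = 92308632/5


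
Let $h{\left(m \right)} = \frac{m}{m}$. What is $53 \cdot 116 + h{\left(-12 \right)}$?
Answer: $6149$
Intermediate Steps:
$h{\left(m \right)} = 1$
$53 \cdot 116 + h{\left(-12 \right)} = 53 \cdot 116 + 1 = 6148 + 1 = 6149$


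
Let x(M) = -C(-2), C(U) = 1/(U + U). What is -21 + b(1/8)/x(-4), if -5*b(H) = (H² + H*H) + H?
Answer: -169/8 ≈ -21.125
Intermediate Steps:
C(U) = 1/(2*U)
b(H) = -2*H²/5 - H/5 (b(H) = -((H² + H*H) + H)/5 = -((H² + H²) + H)/5 = -(2*H² + H)/5 = -(H + 2*H²)/5 = -2*H²/5 - H/5)
x(M) = ¼ (x(M) = -1/(2*(-2)) = -(-1)/(2*2) = -1*(-¼) = ¼)
-21 + b(1/8)/x(-4) = -21 + (-⅕*(1 + 2/8)/8)/(¼) = -21 + 4*(-⅕*⅛*(1 + 2*(⅛))) = -21 + 4*(-⅕*⅛*(1 + ¼)) = -21 + 4*(-⅕*⅛*5/4) = -21 + 4*(-1/32) = -21 - ⅛ = -169/8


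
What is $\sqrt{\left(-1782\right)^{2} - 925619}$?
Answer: $\sqrt{2249905} \approx 1500.0$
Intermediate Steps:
$\sqrt{\left(-1782\right)^{2} - 925619} = \sqrt{3175524 - 925619} = \sqrt{2249905}$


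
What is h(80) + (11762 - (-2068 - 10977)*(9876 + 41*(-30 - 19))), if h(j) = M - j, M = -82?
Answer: 102636615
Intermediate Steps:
h(j) = -82 - j
h(80) + (11762 - (-2068 - 10977)*(9876 + 41*(-30 - 19))) = (-82 - 1*80) + (11762 - (-2068 - 10977)*(9876 + 41*(-30 - 19))) = (-82 - 80) + (11762 - (-13045)*(9876 + 41*(-49))) = -162 + (11762 - (-13045)*(9876 - 2009)) = -162 + (11762 - (-13045)*7867) = -162 + (11762 - 1*(-102625015)) = -162 + (11762 + 102625015) = -162 + 102636777 = 102636615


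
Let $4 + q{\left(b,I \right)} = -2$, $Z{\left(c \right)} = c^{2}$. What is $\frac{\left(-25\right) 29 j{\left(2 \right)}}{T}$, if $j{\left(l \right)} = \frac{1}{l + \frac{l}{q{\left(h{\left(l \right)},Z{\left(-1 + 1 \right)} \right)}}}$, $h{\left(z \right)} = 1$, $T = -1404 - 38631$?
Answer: $\frac{29}{2669} \approx 0.010865$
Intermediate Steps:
$T = -40035$
$q{\left(b,I \right)} = -6$ ($q{\left(b,I \right)} = -4 - 2 = -6$)
$j{\left(l \right)} = \frac{6}{5 l}$ ($j{\left(l \right)} = \frac{1}{l + \frac{l}{-6}} = \frac{1}{l + l \left(- \frac{1}{6}\right)} = \frac{1}{l - \frac{l}{6}} = \frac{1}{\frac{5}{6} l} = \frac{6}{5 l}$)
$\frac{\left(-25\right) 29 j{\left(2 \right)}}{T} = \frac{\left(-25\right) 29 \frac{6}{5 \cdot 2}}{-40035} = - 725 \cdot \frac{6}{5} \cdot \frac{1}{2} \left(- \frac{1}{40035}\right) = \left(-725\right) \frac{3}{5} \left(- \frac{1}{40035}\right) = \left(-435\right) \left(- \frac{1}{40035}\right) = \frac{29}{2669}$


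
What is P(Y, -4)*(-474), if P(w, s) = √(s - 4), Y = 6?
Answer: -948*I*√2 ≈ -1340.7*I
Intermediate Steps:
P(w, s) = √(-4 + s)
P(Y, -4)*(-474) = √(-4 - 4)*(-474) = √(-8)*(-474) = (2*I*√2)*(-474) = -948*I*√2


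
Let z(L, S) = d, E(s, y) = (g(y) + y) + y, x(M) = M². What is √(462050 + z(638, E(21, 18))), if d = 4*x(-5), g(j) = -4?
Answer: 15*√2054 ≈ 679.82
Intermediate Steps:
E(s, y) = -4 + 2*y (E(s, y) = (-4 + y) + y = -4 + 2*y)
d = 100 (d = 4*(-5)² = 4*25 = 100)
z(L, S) = 100
√(462050 + z(638, E(21, 18))) = √(462050 + 100) = √462150 = 15*√2054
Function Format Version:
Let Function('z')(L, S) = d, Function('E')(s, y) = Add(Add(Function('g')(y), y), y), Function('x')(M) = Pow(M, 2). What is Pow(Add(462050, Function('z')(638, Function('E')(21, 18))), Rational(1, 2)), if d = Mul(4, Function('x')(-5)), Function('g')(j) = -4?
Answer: Mul(15, Pow(2054, Rational(1, 2))) ≈ 679.82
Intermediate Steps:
Function('E')(s, y) = Add(-4, Mul(2, y)) (Function('E')(s, y) = Add(Add(-4, y), y) = Add(-4, Mul(2, y)))
d = 100 (d = Mul(4, Pow(-5, 2)) = Mul(4, 25) = 100)
Function('z')(L, S) = 100
Pow(Add(462050, Function('z')(638, Function('E')(21, 18))), Rational(1, 2)) = Pow(Add(462050, 100), Rational(1, 2)) = Pow(462150, Rational(1, 2)) = Mul(15, Pow(2054, Rational(1, 2)))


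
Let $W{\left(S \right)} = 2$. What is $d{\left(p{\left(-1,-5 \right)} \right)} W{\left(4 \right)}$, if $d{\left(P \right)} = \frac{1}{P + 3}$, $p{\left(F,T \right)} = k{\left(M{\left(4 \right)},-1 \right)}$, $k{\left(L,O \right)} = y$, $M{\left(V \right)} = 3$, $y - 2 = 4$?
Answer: $\frac{2}{9} \approx 0.22222$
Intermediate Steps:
$y = 6$ ($y = 2 + 4 = 6$)
$k{\left(L,O \right)} = 6$
$p{\left(F,T \right)} = 6$
$d{\left(P \right)} = \frac{1}{3 + P}$
$d{\left(p{\left(-1,-5 \right)} \right)} W{\left(4 \right)} = \frac{1}{3 + 6} \cdot 2 = \frac{1}{9} \cdot 2 = \frac{2}{9}$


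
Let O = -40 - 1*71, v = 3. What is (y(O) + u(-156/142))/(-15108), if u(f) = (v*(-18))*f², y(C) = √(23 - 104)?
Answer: 27378/6346619 - 3*I/5036 ≈ 0.0043138 - 0.00059571*I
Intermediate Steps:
O = -111 (O = -40 - 71 = -111)
y(C) = 9*I (y(C) = √(-81) = 9*I)
u(f) = -54*f² (u(f) = (3*(-18))*f² = -54*f²)
(y(O) + u(-156/142))/(-15108) = (9*I - 54*(-156/142)²)/(-15108) = (9*I - 54*(-156*1/142)²)*(-1/15108) = (9*I - 54*(-78/71)²)*(-1/15108) = (9*I - 54*6084/5041)*(-1/15108) = (9*I - 328536/5041)*(-1/15108) = (-328536/5041 + 9*I)*(-1/15108) = 27378/6346619 - 3*I/5036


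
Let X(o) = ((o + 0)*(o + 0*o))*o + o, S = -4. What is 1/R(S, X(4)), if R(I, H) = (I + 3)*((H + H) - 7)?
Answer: -1/129 ≈ -0.0077519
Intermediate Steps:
X(o) = o + o**3 (X(o) = (o*(o + 0))*o + o = (o*o)*o + o = o**2*o + o = o**3 + o = o + o**3)
R(I, H) = (-7 + 2*H)*(3 + I) (R(I, H) = (3 + I)*(2*H - 7) = (3 + I)*(-7 + 2*H) = (-7 + 2*H)*(3 + I))
1/R(S, X(4)) = 1/(-21 - 7*(-4) + 6*(4 + 4**3) + 2*(4 + 4**3)*(-4)) = 1/(-21 + 28 + 6*(4 + 64) + 2*(4 + 64)*(-4)) = 1/(-21 + 28 + 6*68 + 2*68*(-4)) = 1/(-21 + 28 + 408 - 544) = 1/(-129) = -1/129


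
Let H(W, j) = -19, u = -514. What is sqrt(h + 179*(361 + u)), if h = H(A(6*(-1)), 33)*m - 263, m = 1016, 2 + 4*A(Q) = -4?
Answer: I*sqrt(46954) ≈ 216.69*I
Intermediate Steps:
A(Q) = -3/2 (A(Q) = -1/2 + (1/4)*(-4) = -1/2 - 1 = -3/2)
h = -19567 (h = -19*1016 - 263 = -19304 - 263 = -19567)
sqrt(h + 179*(361 + u)) = sqrt(-19567 + 179*(361 - 514)) = sqrt(-19567 + 179*(-153)) = sqrt(-19567 - 27387) = sqrt(-46954) = I*sqrt(46954)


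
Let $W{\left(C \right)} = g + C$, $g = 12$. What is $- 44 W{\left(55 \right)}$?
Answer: $-2948$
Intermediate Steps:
$W{\left(C \right)} = 12 + C$
$- 44 W{\left(55 \right)} = - 44 \left(12 + 55\right) = \left(-44\right) 67 = -2948$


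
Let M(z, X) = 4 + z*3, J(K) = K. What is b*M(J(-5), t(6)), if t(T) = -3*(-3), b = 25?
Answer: -275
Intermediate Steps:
t(T) = 9
M(z, X) = 4 + 3*z
b*M(J(-5), t(6)) = 25*(4 + 3*(-5)) = 25*(4 - 15) = 25*(-11) = -275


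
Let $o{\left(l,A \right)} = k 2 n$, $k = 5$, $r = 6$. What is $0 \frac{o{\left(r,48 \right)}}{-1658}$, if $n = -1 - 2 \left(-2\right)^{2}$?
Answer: $0$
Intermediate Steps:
$n = -9$ ($n = -1 - 8 = -9$)
$o{\left(l,A \right)} = -90$ ($o{\left(l,A \right)} = 5 \cdot 2 \left(-9\right) = 10 \left(-9\right) = -90$)
$0 \frac{o{\left(r,48 \right)}}{-1658} = 0 \left(- \frac{90}{-1658}\right) = 0 \left(\left(-90\right) \left(- \frac{1}{1658}\right)\right) = 0 \cdot \frac{45}{829} = 0$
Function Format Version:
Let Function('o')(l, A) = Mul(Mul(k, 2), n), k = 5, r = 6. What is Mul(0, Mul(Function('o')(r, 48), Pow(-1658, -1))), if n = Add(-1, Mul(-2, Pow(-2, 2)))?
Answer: 0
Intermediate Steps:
n = -9 (n = Add(-1, Mul(-2, 4)) = Add(-1, -8) = -9)
Function('o')(l, A) = -90 (Function('o')(l, A) = Mul(Mul(5, 2), -9) = Mul(10, -9) = -90)
Mul(0, Mul(Function('o')(r, 48), Pow(-1658, -1))) = Mul(0, Mul(-90, Pow(-1658, -1))) = Mul(0, Mul(-90, Rational(-1, 1658))) = Mul(0, Rational(45, 829)) = 0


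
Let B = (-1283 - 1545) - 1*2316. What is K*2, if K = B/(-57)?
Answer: 10288/57 ≈ 180.49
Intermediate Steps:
B = -5144 (B = -2828 - 2316 = -5144)
K = 5144/57 (K = -5144/(-57) = -5144*(-1/57) = 5144/57 ≈ 90.246)
K*2 = (5144/57)*2 = 10288/57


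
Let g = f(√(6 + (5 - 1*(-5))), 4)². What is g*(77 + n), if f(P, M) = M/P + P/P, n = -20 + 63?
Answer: 480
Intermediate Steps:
n = 43
f(P, M) = 1 + M/P (f(P, M) = M/P + 1 = 1 + M/P)
g = 4 (g = ((4 + √(6 + (5 - 1*(-5))))/(√(6 + (5 - 1*(-5)))))² = ((4 + √(6 + (5 + 5)))/(√(6 + (5 + 5))))² = ((4 + √(6 + 10))/(√(6 + 10)))² = ((4 + √16)/(√16))² = ((4 + 4)/4)² = ((¼)*8)² = 2² = 4)
g*(77 + n) = 4*(77 + 43) = 4*120 = 480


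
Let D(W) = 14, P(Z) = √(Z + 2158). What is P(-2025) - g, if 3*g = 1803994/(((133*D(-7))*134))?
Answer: -901997/374262 + √133 ≈ 9.1225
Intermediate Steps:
P(Z) = √(2158 + Z)
g = 901997/374262 (g = (1803994/(((133*14)*134)))/3 = (1803994/((1862*134)))/3 = (1803994/249508)/3 = (1803994*(1/249508))/3 = (⅓)*(901997/124754) = 901997/374262 ≈ 2.4101)
P(-2025) - g = √(2158 - 2025) - 1*901997/374262 = √133 - 901997/374262 = -901997/374262 + √133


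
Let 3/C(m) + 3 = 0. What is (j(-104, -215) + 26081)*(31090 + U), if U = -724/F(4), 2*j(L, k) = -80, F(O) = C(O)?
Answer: 828468374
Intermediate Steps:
C(m) = -1 (C(m) = 3/(-3 + 0) = 3/(-3) = 3*(-⅓) = -1)
F(O) = -1
j(L, k) = -40 (j(L, k) = (½)*(-80) = -40)
U = 724 (U = -724/(-1) = -1*(-724) = 724)
(j(-104, -215) + 26081)*(31090 + U) = (-40 + 26081)*(31090 + 724) = 26041*31814 = 828468374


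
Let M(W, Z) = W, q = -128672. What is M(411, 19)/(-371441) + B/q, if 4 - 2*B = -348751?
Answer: -129647674339/95588112704 ≈ -1.3563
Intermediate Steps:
B = 348755/2 (B = 2 - ½*(-348751) = 2 + 348751/2 = 348755/2 ≈ 1.7438e+5)
M(411, 19)/(-371441) + B/q = 411/(-371441) + (348755/2)/(-128672) = 411*(-1/371441) + (348755/2)*(-1/128672) = -411/371441 - 348755/257344 = -129647674339/95588112704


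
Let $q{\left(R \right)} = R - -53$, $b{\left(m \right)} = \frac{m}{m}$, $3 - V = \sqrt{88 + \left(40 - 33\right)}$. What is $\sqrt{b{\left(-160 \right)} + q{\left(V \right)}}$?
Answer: $\sqrt{57 - \sqrt{95}} \approx 6.8741$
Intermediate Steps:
$V = 3 - \sqrt{95}$ ($V = 3 - \sqrt{88 + \left(40 - 33\right)} = 3 - \sqrt{88 + 7} = 3 - \sqrt{95} \approx -6.7468$)
$b{\left(m \right)} = 1$
$q{\left(R \right)} = 53 + R$ ($q{\left(R \right)} = R + 53 = 53 + R$)
$\sqrt{b{\left(-160 \right)} + q{\left(V \right)}} = \sqrt{1 + \left(53 + \left(3 - \sqrt{95}\right)\right)} = \sqrt{1 + \left(56 - \sqrt{95}\right)} = \sqrt{57 - \sqrt{95}}$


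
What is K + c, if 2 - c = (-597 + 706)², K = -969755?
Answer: -981634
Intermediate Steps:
c = -11879 (c = 2 - (-597 + 706)² = 2 - 1*109² = 2 - 1*11881 = 2 - 11881 = -11879)
K + c = -969755 - 11879 = -981634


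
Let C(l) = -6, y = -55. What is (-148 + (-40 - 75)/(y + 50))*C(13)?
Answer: 750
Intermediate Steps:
(-148 + (-40 - 75)/(y + 50))*C(13) = (-148 + (-40 - 75)/(-55 + 50))*(-6) = (-148 - 115/(-5))*(-6) = (-148 - 115*(-⅕))*(-6) = (-148 + 23)*(-6) = -125*(-6) = 750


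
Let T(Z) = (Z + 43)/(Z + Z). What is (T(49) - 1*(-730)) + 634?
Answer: 66882/49 ≈ 1364.9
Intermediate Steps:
T(Z) = (43 + Z)/(2*Z) (T(Z) = (43 + Z)/((2*Z)) = (43 + Z)*(1/(2*Z)) = (43 + Z)/(2*Z))
(T(49) - 1*(-730)) + 634 = ((1/2)*(43 + 49)/49 - 1*(-730)) + 634 = ((1/2)*(1/49)*92 + 730) + 634 = (46/49 + 730) + 634 = 35816/49 + 634 = 66882/49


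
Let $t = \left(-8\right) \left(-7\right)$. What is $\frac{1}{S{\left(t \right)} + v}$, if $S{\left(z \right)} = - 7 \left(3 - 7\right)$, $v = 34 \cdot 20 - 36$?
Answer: $\frac{1}{672} \approx 0.0014881$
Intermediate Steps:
$v = 644$ ($v = 680 - 36 = 644$)
$t = 56$
$S{\left(z \right)} = 28$ ($S{\left(z \right)} = \left(-7\right) \left(-4\right) = 28$)
$\frac{1}{S{\left(t \right)} + v} = \frac{1}{28 + 644} = \frac{1}{672}$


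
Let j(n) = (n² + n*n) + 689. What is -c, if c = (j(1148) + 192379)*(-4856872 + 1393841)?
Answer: 9796485283156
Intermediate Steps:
j(n) = 689 + 2*n² (j(n) = (n² + n²) + 689 = 2*n² + 689 = 689 + 2*n²)
c = -9796485283156 (c = ((689 + 2*1148²) + 192379)*(-4856872 + 1393841) = ((689 + 2*1317904) + 192379)*(-3463031) = ((689 + 2635808) + 192379)*(-3463031) = (2636497 + 192379)*(-3463031) = 2828876*(-3463031) = -9796485283156)
-c = -1*(-9796485283156) = 9796485283156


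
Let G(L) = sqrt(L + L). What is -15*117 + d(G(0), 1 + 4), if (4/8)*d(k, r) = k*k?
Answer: -1755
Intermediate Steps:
G(L) = sqrt(2)*sqrt(L) (G(L) = sqrt(2*L) = sqrt(2)*sqrt(L))
d(k, r) = 2*k**2 (d(k, r) = 2*(k*k) = 2*k**2)
-15*117 + d(G(0), 1 + 4) = -15*117 + 2*(sqrt(2)*sqrt(0))**2 = -1755 + 2*(sqrt(2)*0)**2 = -1755 + 2*0**2 = -1755 + 2*0 = -1755 + 0 = -1755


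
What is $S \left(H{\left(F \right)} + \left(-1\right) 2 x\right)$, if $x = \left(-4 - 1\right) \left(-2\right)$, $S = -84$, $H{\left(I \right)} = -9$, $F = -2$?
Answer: $2436$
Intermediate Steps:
$x = 10$ ($x = \left(-5\right) \left(-2\right) = 10$)
$S \left(H{\left(F \right)} + \left(-1\right) 2 x\right) = - 84 \left(-9 + \left(-1\right) 2 \cdot 10\right) = - 84 \left(-9 - 20\right) = \left(-84\right) \left(-29\right) = 2436$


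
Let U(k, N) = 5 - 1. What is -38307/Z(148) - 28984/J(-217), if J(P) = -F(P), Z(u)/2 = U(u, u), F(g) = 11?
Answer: -189505/88 ≈ -2153.5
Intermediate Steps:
U(k, N) = 4
Z(u) = 8 (Z(u) = 2*4 = 8)
J(P) = -11 (J(P) = -1*11 = -11)
-38307/Z(148) - 28984/J(-217) = -38307/8 - 28984/(-11) = -38307*⅛ - 28984*(-1/11) = -38307/8 + 28984/11 = -189505/88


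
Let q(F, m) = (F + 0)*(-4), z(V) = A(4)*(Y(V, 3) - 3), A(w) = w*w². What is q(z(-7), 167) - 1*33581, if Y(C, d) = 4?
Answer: -33837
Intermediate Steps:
A(w) = w³
z(V) = 64 (z(V) = 4³*(4 - 3) = 64*1 = 64)
q(F, m) = -4*F (q(F, m) = F*(-4) = -4*F)
q(z(-7), 167) - 1*33581 = -4*64 - 1*33581 = -256 - 33581 = -33837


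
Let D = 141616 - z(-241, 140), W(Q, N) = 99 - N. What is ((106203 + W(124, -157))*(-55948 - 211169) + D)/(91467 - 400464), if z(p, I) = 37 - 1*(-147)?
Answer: 3159651919/34333 ≈ 92030.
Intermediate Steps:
z(p, I) = 184 (z(p, I) = 37 + 147 = 184)
D = 141432 (D = 141616 - 1*184 = 141616 - 184 = 141432)
((106203 + W(124, -157))*(-55948 - 211169) + D)/(91467 - 400464) = ((106203 + (99 - 1*(-157)))*(-55948 - 211169) + 141432)/(91467 - 400464) = ((106203 + (99 + 157))*(-267117) + 141432)/(-308997) = ((106203 + 256)*(-267117) + 141432)*(-1/308997) = (106459*(-267117) + 141432)*(-1/308997) = (-28437008703 + 141432)*(-1/308997) = -28436867271*(-1/308997) = 3159651919/34333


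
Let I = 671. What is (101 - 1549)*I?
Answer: -971608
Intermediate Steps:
(101 - 1549)*I = (101 - 1549)*671 = -1448*671 = -971608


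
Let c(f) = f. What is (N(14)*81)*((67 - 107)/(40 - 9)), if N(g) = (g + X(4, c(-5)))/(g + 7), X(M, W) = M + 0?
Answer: -19440/217 ≈ -89.585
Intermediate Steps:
X(M, W) = M
N(g) = (4 + g)/(7 + g) (N(g) = (g + 4)/(g + 7) = (4 + g)/(7 + g))
(N(14)*81)*((67 - 107)/(40 - 9)) = (((4 + 14)/(7 + 14))*81)*((67 - 107)/(40 - 9)) = ((18/21)*81)*(-40/31) = (((1/21)*18)*81)*(-40*1/31) = ((6/7)*81)*(-40/31) = (486/7)*(-40/31) = -19440/217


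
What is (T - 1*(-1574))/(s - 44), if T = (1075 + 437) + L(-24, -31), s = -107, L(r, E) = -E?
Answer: -3117/151 ≈ -20.642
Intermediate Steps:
T = 1543 (T = (1075 + 437) - 1*(-31) = 1512 + 31 = 1543)
(T - 1*(-1574))/(s - 44) = (1543 - 1*(-1574))/(-107 - 44) = (1543 + 1574)/(-151) = -1/151*3117 = -3117/151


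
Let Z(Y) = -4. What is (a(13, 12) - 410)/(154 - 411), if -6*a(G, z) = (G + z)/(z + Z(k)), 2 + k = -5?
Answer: 19705/12336 ≈ 1.5974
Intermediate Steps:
k = -7 (k = -2 - 5 = -7)
a(G, z) = -(G + z)/(6*(-4 + z)) (a(G, z) = -(G + z)/(6*(z - 4)) = -(G + z)/(6*(-4 + z)))
(a(13, 12) - 410)/(154 - 411) = ((-1*13 - 1*12)/(6*(-4 + 12)) - 410)/(154 - 411) = ((1/6)*(-13 - 12)/8 - 410)/(-257) = ((1/6)*(1/8)*(-25) - 410)*(-1/257) = (-25/48 - 410)*(-1/257) = -19705/48*(-1/257) = 19705/12336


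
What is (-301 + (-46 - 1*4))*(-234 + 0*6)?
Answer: 82134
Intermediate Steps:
(-301 + (-46 - 1*4))*(-234 + 0*6) = (-301 + (-46 - 4))*(-234 + 0) = (-301 - 50)*(-234) = -351*(-234) = 82134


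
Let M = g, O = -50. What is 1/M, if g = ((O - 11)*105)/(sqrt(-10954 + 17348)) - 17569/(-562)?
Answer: -31566468266/5491778850133 - 1011490410*sqrt(6394)/5491778850133 ≈ -0.020476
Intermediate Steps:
g = 17569/562 - 6405*sqrt(6394)/6394 (g = ((-50 - 11)*105)/(sqrt(-10954 + 17348)) - 17569/(-562) = (-61*105)/(sqrt(6394)) - 17569*(-1/562) = -6405*sqrt(6394)/6394 + 17569/562 = 17569/562 - 6405*sqrt(6394)/6394 ≈ -48.839)
M = 17569/562 - 6405*sqrt(6394)/6394 ≈ -48.839
1/M = 1/(17569/562 - 6405*sqrt(6394)/6394)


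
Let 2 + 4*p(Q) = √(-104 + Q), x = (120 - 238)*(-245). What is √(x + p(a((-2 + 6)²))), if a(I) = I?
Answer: √(115638 + 2*I*√22)/2 ≈ 170.03 + 0.0068965*I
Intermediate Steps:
x = 28910 (x = -118*(-245) = 28910)
p(Q) = -½ + √(-104 + Q)/4
√(x + p(a((-2 + 6)²))) = √(28910 + (-½ + √(-104 + (-2 + 6)²)/4)) = √(28910 + (-½ + √(-104 + 4²)/4)) = √(28910 + (-½ + √(-104 + 16)/4)) = √(28910 + (-½ + √(-88)/4)) = √(28910 + (-½ + (2*I*√22)/4)) = √(28910 + (-½ + I*√22/2)) = √(57819/2 + I*√22/2)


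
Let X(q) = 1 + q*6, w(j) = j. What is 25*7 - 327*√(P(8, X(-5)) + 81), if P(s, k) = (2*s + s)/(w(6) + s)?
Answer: 175 - 327*√4053/7 ≈ -2799.0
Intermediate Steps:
X(q) = 1 + 6*q
P(s, k) = 3*s/(6 + s) (P(s, k) = (2*s + s)/(6 + s) = (3*s)/(6 + s) = 3*s/(6 + s))
25*7 - 327*√(P(8, X(-5)) + 81) = 25*7 - 327*√(3*8/(6 + 8) + 81) = 175 - 327*√(3*8/14 + 81) = 175 - 327*√(3*8*(1/14) + 81) = 175 - 327*√(12/7 + 81) = 175 - 327*√4053/7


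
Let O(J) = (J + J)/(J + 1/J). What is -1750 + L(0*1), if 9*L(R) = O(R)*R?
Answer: -1750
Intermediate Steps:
O(J) = 2*J/(J + 1/J) (O(J) = (2*J)/(J + 1/J) = 2*J/(J + 1/J))
L(R) = 2*R³/(9*(1 + R²)) (L(R) = ((2*R²/(1 + R²))*R)/9 = (2*R³/(1 + R²))/9 = 2*R³/(9*(1 + R²)))
-1750 + L(0*1) = -1750 + 2*(0*1)³/(9*(1 + (0*1)²)) = -1750 + (2/9)*0³/(1 + 0²) = -1750 + (2/9)*0/(1 + 0) = -1750 + (2/9)*0/1 = -1750 + (2/9)*0*1 = -1750 + 0 = -1750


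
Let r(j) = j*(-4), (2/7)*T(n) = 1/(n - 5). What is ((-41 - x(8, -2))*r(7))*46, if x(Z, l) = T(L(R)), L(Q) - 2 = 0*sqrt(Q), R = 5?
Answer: 153916/3 ≈ 51305.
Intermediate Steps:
L(Q) = 2 (L(Q) = 2 + 0*sqrt(Q) = 2 + 0 = 2)
T(n) = 7/(2*(-5 + n)) (T(n) = 7/(2*(n - 5)) = 7/(2*(-5 + n)))
x(Z, l) = -7/6 (x(Z, l) = 7/(2*(-5 + 2)) = (7/2)/(-3) = (7/2)*(-1/3) = -7/6)
r(j) = -4*j
((-41 - x(8, -2))*r(7))*46 = ((-41 - 1*(-7/6))*(-4*7))*46 = ((-41 + 7/6)*(-28))*46 = -239/6*(-28)*46 = (3346/3)*46 = 153916/3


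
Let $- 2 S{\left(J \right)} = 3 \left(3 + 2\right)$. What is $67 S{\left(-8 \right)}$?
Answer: $- \frac{1005}{2} \approx -502.5$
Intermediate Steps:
$S{\left(J \right)} = - \frac{15}{2}$ ($S{\left(J \right)} = - \frac{3 \left(3 + 2\right)}{2} = - \frac{3 \cdot 5}{2} = \left(- \frac{1}{2}\right) 15 = - \frac{15}{2}$)
$67 S{\left(-8 \right)} = 67 \left(- \frac{15}{2}\right) = - \frac{1005}{2}$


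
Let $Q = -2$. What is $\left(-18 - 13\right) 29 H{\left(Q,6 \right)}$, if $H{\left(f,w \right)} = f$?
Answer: $1798$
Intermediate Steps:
$\left(-18 - 13\right) 29 H{\left(Q,6 \right)} = \left(-18 - 13\right) 29 \left(-2\right) = \left(-31\right) 29 \left(-2\right) = \left(-899\right) \left(-2\right) = 1798$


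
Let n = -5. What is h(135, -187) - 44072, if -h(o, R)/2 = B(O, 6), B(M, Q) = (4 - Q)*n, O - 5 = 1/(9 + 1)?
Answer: -44092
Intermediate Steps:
O = 51/10 (O = 5 + 1/(9 + 1) = 5 + 1/10 = 5 + ⅒ = 51/10 ≈ 5.1000)
B(M, Q) = -20 + 5*Q (B(M, Q) = (4 - Q)*(-5) = -20 + 5*Q)
h(o, R) = -20 (h(o, R) = -2*(-20 + 5*6) = -2*(-20 + 30) = -2*10 = -20)
h(135, -187) - 44072 = -20 - 44072 = -44092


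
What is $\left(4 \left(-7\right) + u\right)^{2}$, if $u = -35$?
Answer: $3969$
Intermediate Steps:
$\left(4 \left(-7\right) + u\right)^{2} = \left(4 \left(-7\right) - 35\right)^{2} = \left(-28 - 35\right)^{2} = \left(-63\right)^{2} = 3969$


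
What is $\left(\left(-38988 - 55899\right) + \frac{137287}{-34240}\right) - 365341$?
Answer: $- \frac{15758344007}{34240} \approx -4.6023 \cdot 10^{5}$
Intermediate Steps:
$\left(\left(-38988 - 55899\right) + \frac{137287}{-34240}\right) - 365341 = \left(-94887 + 137287 \left(- \frac{1}{34240}\right)\right) - 365341 = \left(-94887 - \frac{137287}{34240}\right) - 365341 = - \frac{3249068167}{34240} - 365341 = - \frac{15758344007}{34240}$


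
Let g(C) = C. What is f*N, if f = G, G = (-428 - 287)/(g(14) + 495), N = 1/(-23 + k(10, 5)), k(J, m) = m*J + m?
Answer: -715/16288 ≈ -0.043897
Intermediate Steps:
k(J, m) = m + J*m (k(J, m) = J*m + m = m + J*m)
N = 1/32 (N = 1/(-23 + 5*(1 + 10)) = 1/(-23 + 5*11) = 1/(-23 + 55) = 1/32 ≈ 0.031250)
G = -715/509 (G = (-428 - 287)/(14 + 495) = -715/509 ≈ -1.4047)
f = -715/509 ≈ -1.4047
f*N = -715/509*1/32 = -715/16288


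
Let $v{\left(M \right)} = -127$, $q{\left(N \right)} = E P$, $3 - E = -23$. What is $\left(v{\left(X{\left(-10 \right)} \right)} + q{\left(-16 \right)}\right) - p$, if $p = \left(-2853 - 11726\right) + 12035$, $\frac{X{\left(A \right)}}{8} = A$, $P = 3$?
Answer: $2495$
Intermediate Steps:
$E = 26$ ($E = 3 - -23 = 3 + 23 = 26$)
$X{\left(A \right)} = 8 A$
$q{\left(N \right)} = 78$ ($q{\left(N \right)} = 26 \cdot 3 = 78$)
$p = -2544$ ($p = -14579 + 12035 = -2544$)
$\left(v{\left(X{\left(-10 \right)} \right)} + q{\left(-16 \right)}\right) - p = \left(-127 + 78\right) - -2544 = -49 + 2544 = 2495$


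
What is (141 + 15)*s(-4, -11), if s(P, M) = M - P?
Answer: -1092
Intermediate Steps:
(141 + 15)*s(-4, -11) = (141 + 15)*(-11 - 1*(-4)) = 156*(-11 + 4) = 156*(-7) = -1092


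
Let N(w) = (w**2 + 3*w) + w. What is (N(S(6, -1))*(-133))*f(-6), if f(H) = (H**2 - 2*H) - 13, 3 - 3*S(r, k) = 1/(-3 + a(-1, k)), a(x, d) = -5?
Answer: -14081375/576 ≈ -24447.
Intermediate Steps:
S(r, k) = 25/24 (S(r, k) = 1 - 1/(3*(-3 - 5)) = 1 - 1/3/(-8) = 1 - 1/3*(-1/8) = 1 + 1/24 = 25/24)
N(w) = w**2 + 4*w
f(H) = -13 + H**2 - 2*H
(N(S(6, -1))*(-133))*f(-6) = ((25*(4 + 25/24)/24)*(-133))*(-13 + (-6)**2 - 2*(-6)) = (((25/24)*(121/24))*(-133))*(-13 + 36 + 12) = ((3025/576)*(-133))*35 = -402325/576*35 = -14081375/576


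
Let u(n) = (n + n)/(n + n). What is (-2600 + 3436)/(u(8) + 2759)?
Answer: 209/690 ≈ 0.30290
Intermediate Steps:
u(n) = 1 (u(n) = (2*n)/((2*n)) = (2*n)*(1/(2*n)) = 1)
(-2600 + 3436)/(u(8) + 2759) = (-2600 + 3436)/(1 + 2759) = 836/2760 = 836*(1/2760) = 209/690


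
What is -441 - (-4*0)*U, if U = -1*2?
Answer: -441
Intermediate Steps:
U = -2
-441 - (-4*0)*U = -441 - (-4*0)*(-2) = -441 - 0*(-2) = -441 - 1*0 = -441 + 0 = -441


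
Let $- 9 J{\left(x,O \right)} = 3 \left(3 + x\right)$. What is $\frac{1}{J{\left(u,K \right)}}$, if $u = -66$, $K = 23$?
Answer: $\frac{1}{21} \approx 0.047619$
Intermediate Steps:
$J{\left(x,O \right)} = -1 - \frac{x}{3}$ ($J{\left(x,O \right)} = - \frac{3 \left(3 + x\right)}{9} = - \frac{9 + 3 x}{9} = -1 - \frac{x}{3}$)
$\frac{1}{J{\left(u,K \right)}} = \frac{1}{-1 - -22} = \frac{1}{-1 + 22} = \frac{1}{21}$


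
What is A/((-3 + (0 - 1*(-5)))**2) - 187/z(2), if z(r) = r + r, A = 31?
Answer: -39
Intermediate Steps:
z(r) = 2*r
A/((-3 + (0 - 1*(-5)))**2) - 187/z(2) = 31/((-3 + (0 - 1*(-5)))**2) - 187/(2*2) = 31/((-3 + (0 + 5))**2) - 187/4 = 31/((-3 + 5)**2) - 187*1/4 = 31/(2**2) - 187/4 = 31/4 - 187/4 = -39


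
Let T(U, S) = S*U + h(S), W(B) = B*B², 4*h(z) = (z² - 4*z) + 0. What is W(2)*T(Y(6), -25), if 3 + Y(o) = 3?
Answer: 1450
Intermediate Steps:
h(z) = -z + z²/4 (h(z) = ((z² - 4*z) + 0)/4 = (z² - 4*z)/4 = -z + z²/4)
W(B) = B³
Y(o) = 0 (Y(o) = -3 + 3 = 0)
T(U, S) = S*U + S*(-4 + S)/4
W(2)*T(Y(6), -25) = 2³*((¼)*(-25)*(-4 - 25 + 4*0)) = 8*((¼)*(-25)*(-4 - 25 + 0)) = 8*((¼)*(-25)*(-29)) = 8*(725/4) = 1450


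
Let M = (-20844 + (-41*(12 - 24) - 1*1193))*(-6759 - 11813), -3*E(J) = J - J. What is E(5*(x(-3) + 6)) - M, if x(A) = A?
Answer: -400133740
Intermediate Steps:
E(J) = 0 (E(J) = -(J - J)/3 = -⅓*0 = 0)
M = 400133740 (M = (-20844 + (-41*(-12) - 1193))*(-18572) = (-20844 + (492 - 1193))*(-18572) = (-20844 - 701)*(-18572) = -21545*(-18572) = 400133740)
E(5*(x(-3) + 6)) - M = 0 - 1*400133740 = 0 - 400133740 = -400133740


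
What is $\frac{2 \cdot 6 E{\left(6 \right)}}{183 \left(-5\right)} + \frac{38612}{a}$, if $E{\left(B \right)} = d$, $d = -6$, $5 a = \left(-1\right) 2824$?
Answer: $- \frac{14703881}{215330} \approx -68.285$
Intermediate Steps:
$a = - \frac{2824}{5}$ ($a = \frac{\left(-1\right) 2824}{5} = \frac{1}{5} \left(-2824\right) = - \frac{2824}{5} \approx -564.8$)
$E{\left(B \right)} = -6$
$\frac{2 \cdot 6 E{\left(6 \right)}}{183 \left(-5\right)} + \frac{38612}{a} = \frac{2 \cdot 6 \left(-6\right)}{183 \left(-5\right)} + \frac{38612}{- \frac{2824}{5}} = \frac{12 \left(-6\right)}{-915} + 38612 \left(- \frac{5}{2824}\right) = \left(-72\right) \left(- \frac{1}{915}\right) - \frac{48265}{706} = \frac{24}{305} - \frac{48265}{706} = - \frac{14703881}{215330}$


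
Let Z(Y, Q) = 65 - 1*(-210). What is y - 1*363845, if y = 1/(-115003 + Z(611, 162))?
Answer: -41743209161/114728 ≈ -3.6385e+5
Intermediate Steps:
Z(Y, Q) = 275 (Z(Y, Q) = 65 + 210 = 275)
y = -1/114728 (y = 1/(-115003 + 275) = 1/(-114728) = -1/114728 ≈ -8.7163e-6)
y - 1*363845 = -1/114728 - 1*363845 = -1/114728 - 363845 = -41743209161/114728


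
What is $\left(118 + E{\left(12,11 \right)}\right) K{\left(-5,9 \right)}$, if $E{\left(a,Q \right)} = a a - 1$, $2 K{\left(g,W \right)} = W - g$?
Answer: $1827$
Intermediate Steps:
$K{\left(g,W \right)} = \frac{W}{2} - \frac{g}{2}$ ($K{\left(g,W \right)} = \frac{W - g}{2} = \frac{W}{2} - \frac{g}{2}$)
$E{\left(a,Q \right)} = -1 + a^{2}$ ($E{\left(a,Q \right)} = a^{2} - 1 = -1 + a^{2}$)
$\left(118 + E{\left(12,11 \right)}\right) K{\left(-5,9 \right)} = \left(118 - \left(1 - 12^{2}\right)\right) \left(\frac{1}{2} \cdot 9 - - \frac{5}{2}\right) = \left(118 + \left(-1 + 144\right)\right) \left(\frac{9}{2} + \frac{5}{2}\right) = \left(118 + 143\right) 7 = 261 \cdot 7 = 1827$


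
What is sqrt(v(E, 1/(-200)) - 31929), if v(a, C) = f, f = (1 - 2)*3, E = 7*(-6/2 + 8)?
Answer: 6*I*sqrt(887) ≈ 178.7*I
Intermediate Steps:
E = 35 (E = 7*(-6*1/2 + 8) = 7*(-3 + 8) = 7*5 = 35)
f = -3 (f = -1*3 = -3)
v(a, C) = -3
sqrt(v(E, 1/(-200)) - 31929) = sqrt(-3 - 31929) = sqrt(-31932) = 6*I*sqrt(887)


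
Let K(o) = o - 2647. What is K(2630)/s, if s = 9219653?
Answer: -17/9219653 ≈ -1.8439e-6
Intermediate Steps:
K(o) = -2647 + o
K(2630)/s = (-2647 + 2630)/9219653 = -17*1/9219653 = -17/9219653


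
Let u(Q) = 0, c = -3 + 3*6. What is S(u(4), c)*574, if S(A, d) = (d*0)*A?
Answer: 0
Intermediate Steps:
c = 15 (c = -3 + 18 = 15)
S(A, d) = 0 (S(A, d) = 0*A = 0)
S(u(4), c)*574 = 0*574 = 0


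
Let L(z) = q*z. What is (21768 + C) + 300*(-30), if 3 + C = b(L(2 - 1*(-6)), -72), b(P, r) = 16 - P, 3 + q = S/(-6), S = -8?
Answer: 38383/3 ≈ 12794.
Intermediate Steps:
q = -5/3 (q = -3 - 8/(-6) = -3 - 8*(-⅙) = -3 + 4/3 = -5/3 ≈ -1.6667)
L(z) = -5*z/3
C = 79/3 (C = -3 + (16 - (-5)*(2 - 1*(-6))/3) = -3 + (16 - (-5)*(2 + 6)/3) = -3 + (16 - (-5)*8/3) = -3 + (16 - 1*(-40/3)) = -3 + (16 + 40/3) = -3 + 88/3 = 79/3 ≈ 26.333)
(21768 + C) + 300*(-30) = (21768 + 79/3) + 300*(-30) = 65383/3 - 9000 = 38383/3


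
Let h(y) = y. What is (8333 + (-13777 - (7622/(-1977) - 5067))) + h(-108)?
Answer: -951223/1977 ≈ -481.14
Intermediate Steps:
(8333 + (-13777 - (7622/(-1977) - 5067))) + h(-108) = (8333 + (-13777 - (7622/(-1977) - 5067))) - 108 = (8333 + (-13777 - (7622*(-1/1977) - 5067))) - 108 = (8333 + (-13777 - (-7622/1977 - 5067))) - 108 = (8333 + (-13777 - 1*(-10025081/1977))) - 108 = (8333 + (-13777 + 10025081/1977)) - 108 = (8333 - 17212048/1977) - 108 = -737707/1977 - 108 = -951223/1977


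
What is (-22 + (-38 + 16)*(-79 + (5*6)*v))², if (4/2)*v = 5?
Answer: 4356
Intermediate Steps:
v = 5/2 (v = (½)*5 = 5/2 ≈ 2.5000)
(-22 + (-38 + 16)*(-79 + (5*6)*v))² = (-22 + (-38 + 16)*(-79 + (5*6)*(5/2)))² = (-22 - 22*(-79 + 30*(5/2)))² = (-22 - 22*(-79 + 75))² = (-22 - 22*(-4))² = (-22 + 88)² = 66² = 4356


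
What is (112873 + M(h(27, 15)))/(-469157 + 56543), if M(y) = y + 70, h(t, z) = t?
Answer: -56485/206307 ≈ -0.27379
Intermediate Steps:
M(y) = 70 + y
(112873 + M(h(27, 15)))/(-469157 + 56543) = (112873 + (70 + 27))/(-469157 + 56543) = (112873 + 97)/(-412614) = 112970*(-1/412614) = -56485/206307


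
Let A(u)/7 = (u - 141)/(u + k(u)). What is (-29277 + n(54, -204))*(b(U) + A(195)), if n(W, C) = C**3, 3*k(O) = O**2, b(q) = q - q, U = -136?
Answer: -178897761/715 ≈ -2.5021e+5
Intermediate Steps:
b(q) = 0
k(O) = O**2/3
A(u) = 7*(-141 + u)/(u + u**2/3) (A(u) = 7*((u - 141)/(u + u**2/3)) = 7*((-141 + u)/(u + u**2/3)) = 7*(-141 + u)/(u + u**2/3))
(-29277 + n(54, -204))*(b(U) + A(195)) = (-29277 + (-204)**3)*(0 + 21*(-141 + 195)/(195*(3 + 195))) = (-29277 - 8489664)*(0 + 21*(1/195)*54/198) = -8518941*(0 + 21*(1/195)*(1/198)*54) = -8518941*(0 + 21/715) = -8518941*21/715 = -178897761/715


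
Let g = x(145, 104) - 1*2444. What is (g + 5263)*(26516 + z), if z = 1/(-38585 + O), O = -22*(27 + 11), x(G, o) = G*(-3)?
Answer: 2491964768240/39421 ≈ 6.3214e+7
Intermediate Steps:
x(G, o) = -3*G
O = -836 (O = -22*38 = -836)
z = -1/39421 (z = 1/(-38585 - 836) = 1/(-39421) = -1/39421 ≈ -2.5367e-5)
g = -2879 (g = -3*145 - 1*2444 = -435 - 2444 = -2879)
(g + 5263)*(26516 + z) = (-2879 + 5263)*(26516 - 1/39421) = 2384*(1045287235/39421) = 2491964768240/39421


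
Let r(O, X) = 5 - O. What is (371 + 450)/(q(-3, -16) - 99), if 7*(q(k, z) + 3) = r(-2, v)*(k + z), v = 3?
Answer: -821/121 ≈ -6.7851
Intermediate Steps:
q(k, z) = -3 + k + z (q(k, z) = -3 + ((5 - 1*(-2))*(k + z))/7 = -3 + ((5 + 2)*(k + z))/7 = -3 + (7*(k + z))/7 = -3 + (7*k + 7*z)/7 = -3 + (k + z) = -3 + k + z)
(371 + 450)/(q(-3, -16) - 99) = (371 + 450)/((-3 - 3 - 16) - 99) = 821/(-22 - 99) = 821/(-121) = 821*(-1/121) = -821/121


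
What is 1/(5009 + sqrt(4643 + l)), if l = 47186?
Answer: 5009/25038252 - sqrt(51829)/25038252 ≈ 0.00019096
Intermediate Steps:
1/(5009 + sqrt(4643 + l)) = 1/(5009 + sqrt(4643 + 47186)) = 1/(5009 + sqrt(51829))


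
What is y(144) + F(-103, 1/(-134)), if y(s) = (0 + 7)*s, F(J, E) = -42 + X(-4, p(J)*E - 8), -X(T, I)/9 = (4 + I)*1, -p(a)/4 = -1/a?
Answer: 6914784/6901 ≈ 1002.0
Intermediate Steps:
p(a) = 4/a (p(a) = -(-4)/a = 4/a)
X(T, I) = -36 - 9*I (X(T, I) = -9*(4 + I) = -36 - 9*I)
F(J, E) = -6 - 36*E/J (F(J, E) = -42 + (-36 - 9*((4/J)*E - 8)) = -42 + (-36 - 9*(4*E/J - 8)) = -42 + (-36 - 9*(-8 + 4*E/J)) = -42 + (-36 + (72 - 36*E/J)) = -42 + (36 - 36*E/J) = -6 - 36*E/J)
y(s) = 7*s
y(144) + F(-103, 1/(-134)) = 7*144 + (-6 - 36/(-134*(-103))) = 1008 + (-6 - 36*(-1/134)*(-1/103)) = 1008 + (-6 - 18/6901) = 1008 - 41424/6901 = 6914784/6901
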